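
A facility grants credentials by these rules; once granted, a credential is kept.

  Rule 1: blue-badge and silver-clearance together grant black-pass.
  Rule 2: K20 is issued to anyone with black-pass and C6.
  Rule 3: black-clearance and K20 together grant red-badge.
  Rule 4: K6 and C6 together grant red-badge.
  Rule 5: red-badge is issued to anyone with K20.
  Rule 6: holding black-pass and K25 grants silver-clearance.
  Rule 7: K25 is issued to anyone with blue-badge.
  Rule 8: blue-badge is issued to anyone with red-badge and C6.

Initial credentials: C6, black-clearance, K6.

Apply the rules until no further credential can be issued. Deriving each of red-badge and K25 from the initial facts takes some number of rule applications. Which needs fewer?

red-badge: Holding K6 and C6 grants red-badge (Rule 4). [1 rule application]
K25: Holding K6 and C6 grants red-badge (Rule 4). Holding red-badge and C6 grants blue-badge (Rule 8). Holding blue-badge grants K25 (Rule 7). [3 rule applications]
red-badge needs fewer.

red-badge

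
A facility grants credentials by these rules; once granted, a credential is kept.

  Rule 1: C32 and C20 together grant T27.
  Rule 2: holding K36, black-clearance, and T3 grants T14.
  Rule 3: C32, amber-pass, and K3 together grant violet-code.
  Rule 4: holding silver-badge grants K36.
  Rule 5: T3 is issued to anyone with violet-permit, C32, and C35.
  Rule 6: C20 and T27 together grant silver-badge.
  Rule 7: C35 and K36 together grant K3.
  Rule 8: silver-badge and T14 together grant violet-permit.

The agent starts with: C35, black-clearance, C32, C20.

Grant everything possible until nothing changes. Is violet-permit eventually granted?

No

violet-permit would need silver-badge and T14 (Rule 8), but T14 is never granted.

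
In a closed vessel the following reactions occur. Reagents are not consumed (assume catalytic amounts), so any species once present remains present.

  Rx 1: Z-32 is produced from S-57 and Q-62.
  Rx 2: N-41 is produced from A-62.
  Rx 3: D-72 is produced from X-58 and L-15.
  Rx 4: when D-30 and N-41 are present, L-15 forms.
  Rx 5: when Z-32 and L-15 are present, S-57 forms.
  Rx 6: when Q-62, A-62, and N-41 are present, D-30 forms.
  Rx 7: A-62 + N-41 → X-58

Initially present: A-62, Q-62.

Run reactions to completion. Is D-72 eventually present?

Yes

A-62 present → N-41 forms (Rx 2).
Q-62, A-62, and N-41 present → D-30 forms (Rx 6).
A-62 and N-41 present → X-58 forms (Rx 7).
D-30 and N-41 present → L-15 forms (Rx 4).
X-58 and L-15 present → D-72 forms (Rx 3).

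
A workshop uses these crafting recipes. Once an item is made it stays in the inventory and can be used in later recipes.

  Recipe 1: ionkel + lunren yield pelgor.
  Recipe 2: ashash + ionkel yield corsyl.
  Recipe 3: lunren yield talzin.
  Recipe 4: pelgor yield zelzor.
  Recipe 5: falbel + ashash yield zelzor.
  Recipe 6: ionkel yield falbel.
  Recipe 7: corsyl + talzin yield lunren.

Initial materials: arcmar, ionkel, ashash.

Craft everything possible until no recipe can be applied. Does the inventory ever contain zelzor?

Yes

ionkel → falbel (Recipe 6).
falbel + ashash → zelzor (Recipe 5).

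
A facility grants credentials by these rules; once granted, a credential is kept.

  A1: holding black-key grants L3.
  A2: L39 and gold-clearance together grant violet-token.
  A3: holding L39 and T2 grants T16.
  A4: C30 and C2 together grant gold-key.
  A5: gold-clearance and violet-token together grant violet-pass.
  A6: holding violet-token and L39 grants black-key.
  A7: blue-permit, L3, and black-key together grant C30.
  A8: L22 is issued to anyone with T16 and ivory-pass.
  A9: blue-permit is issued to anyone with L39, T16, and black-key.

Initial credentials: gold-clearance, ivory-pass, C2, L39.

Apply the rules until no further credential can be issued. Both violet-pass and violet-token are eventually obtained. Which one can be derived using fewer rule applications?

violet-token: Holding L39 and gold-clearance grants violet-token (A2). [1 rule application]
violet-pass: Holding L39 and gold-clearance grants violet-token (A2). Holding gold-clearance and violet-token grants violet-pass (A5). [2 rule applications]
violet-token needs fewer.

violet-token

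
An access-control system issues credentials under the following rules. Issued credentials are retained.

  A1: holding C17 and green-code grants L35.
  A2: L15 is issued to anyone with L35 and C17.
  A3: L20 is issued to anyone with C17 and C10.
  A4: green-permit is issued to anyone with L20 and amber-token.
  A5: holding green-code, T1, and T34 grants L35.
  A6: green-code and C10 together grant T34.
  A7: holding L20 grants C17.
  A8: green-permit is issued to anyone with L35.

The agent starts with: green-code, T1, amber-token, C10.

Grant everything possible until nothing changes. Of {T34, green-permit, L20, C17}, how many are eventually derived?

Holding green-code and C10 grants T34 (A6).
Holding green-code, T1, and T34 grants L35 (A5).
Holding L35 grants green-permit (A8).
T34: reached.
green-permit: reached.
L20 would need C17 and C10 (A3), but C17 is never granted.
C17 would need L20 (A7), but L20 is never granted.
Reached: T34 and green-permit — 2 of the 4.

2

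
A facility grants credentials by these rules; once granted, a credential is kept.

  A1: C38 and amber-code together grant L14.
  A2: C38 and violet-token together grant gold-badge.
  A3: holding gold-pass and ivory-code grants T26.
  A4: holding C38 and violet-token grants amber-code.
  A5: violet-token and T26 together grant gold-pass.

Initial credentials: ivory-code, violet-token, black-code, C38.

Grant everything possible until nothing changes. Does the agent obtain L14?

Holding C38 and violet-token grants amber-code (A4).
Holding C38 and amber-code grants L14 (A1).

Yes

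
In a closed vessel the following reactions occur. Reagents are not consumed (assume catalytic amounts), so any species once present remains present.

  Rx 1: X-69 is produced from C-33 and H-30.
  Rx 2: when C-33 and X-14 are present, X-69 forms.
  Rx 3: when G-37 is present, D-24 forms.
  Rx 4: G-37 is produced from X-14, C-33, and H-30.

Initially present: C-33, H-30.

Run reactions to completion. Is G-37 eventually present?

G-37 would need X-14, C-33, and H-30 (Rx 4), but X-14 never forms.

No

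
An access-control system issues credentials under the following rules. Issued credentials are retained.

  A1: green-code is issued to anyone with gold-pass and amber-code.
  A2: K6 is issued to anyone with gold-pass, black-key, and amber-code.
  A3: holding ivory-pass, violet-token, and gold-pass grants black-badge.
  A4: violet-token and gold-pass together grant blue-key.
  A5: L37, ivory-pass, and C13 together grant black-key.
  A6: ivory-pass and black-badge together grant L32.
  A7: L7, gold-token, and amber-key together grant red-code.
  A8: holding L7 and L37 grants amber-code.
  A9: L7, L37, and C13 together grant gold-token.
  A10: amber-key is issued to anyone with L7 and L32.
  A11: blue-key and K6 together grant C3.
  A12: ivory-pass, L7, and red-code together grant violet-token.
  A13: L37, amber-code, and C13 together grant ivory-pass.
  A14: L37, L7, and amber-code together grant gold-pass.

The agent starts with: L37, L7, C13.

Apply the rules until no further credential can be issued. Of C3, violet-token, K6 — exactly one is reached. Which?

K6

Holding L7 and L37 grants amber-code (A8).
Holding L37, L7, and amber-code grants gold-pass (A14).
Holding L37, amber-code, and C13 grants ivory-pass (A13).
Holding L37, ivory-pass, and C13 grants black-key (A5).
Holding gold-pass, black-key, and amber-code grants K6 (A2).
violet-token would need ivory-pass, L7, and red-code (A12), but red-code is never granted. C3 would need blue-key and K6 (A11), but blue-key is never granted.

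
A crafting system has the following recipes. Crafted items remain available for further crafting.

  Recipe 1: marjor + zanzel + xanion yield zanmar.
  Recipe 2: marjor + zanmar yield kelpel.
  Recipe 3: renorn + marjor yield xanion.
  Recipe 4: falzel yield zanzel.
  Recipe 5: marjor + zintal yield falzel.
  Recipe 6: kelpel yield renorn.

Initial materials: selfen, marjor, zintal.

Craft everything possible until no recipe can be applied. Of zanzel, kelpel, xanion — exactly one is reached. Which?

zanzel

marjor + zintal → falzel (Recipe 5).
falzel → zanzel (Recipe 4).
xanion would need renorn and marjor (Recipe 3), but renorn is never obtained. kelpel would need marjor and zanmar (Recipe 2), but zanmar is never obtained.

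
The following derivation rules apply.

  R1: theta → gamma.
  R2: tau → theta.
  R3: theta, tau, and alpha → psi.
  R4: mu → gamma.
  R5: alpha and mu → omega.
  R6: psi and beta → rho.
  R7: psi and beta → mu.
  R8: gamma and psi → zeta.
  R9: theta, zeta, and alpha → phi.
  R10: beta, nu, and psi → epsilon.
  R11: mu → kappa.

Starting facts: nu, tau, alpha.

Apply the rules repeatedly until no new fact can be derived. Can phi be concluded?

From tau, R2 gives theta.
From theta, R1 gives gamma.
theta, tau, and alpha hold, so psi follows (R3).
From gamma and psi, R8 gives zeta.
theta, zeta, and alpha hold, so phi follows (R9).

Yes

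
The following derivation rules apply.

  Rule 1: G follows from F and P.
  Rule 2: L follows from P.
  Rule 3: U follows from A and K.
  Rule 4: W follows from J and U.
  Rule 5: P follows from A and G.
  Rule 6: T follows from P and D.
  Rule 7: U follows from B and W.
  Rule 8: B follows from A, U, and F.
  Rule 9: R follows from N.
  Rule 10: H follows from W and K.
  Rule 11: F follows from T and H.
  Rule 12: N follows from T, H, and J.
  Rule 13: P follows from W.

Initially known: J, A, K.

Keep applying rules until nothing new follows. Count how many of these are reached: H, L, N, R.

From A and K, Rule 3 gives U.
J and U hold, so W follows (Rule 4).
From W and K, Rule 10 gives H.
W holds, so P follows (Rule 13).
P holds, so L follows (Rule 2).
H: reached.
L: reached.
N would need T, H, and J (Rule 12), but T is never established.
R would need N (Rule 9), but N is never established.
Reached: H and L — 2 of the 4.

2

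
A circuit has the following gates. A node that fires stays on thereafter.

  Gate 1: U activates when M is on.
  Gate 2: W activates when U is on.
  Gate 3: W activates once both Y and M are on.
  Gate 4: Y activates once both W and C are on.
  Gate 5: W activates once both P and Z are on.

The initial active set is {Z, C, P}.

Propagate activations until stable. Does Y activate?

Yes

P and Z are on, so W activates (Gate 5).
Gate 4: W and C on → Y on.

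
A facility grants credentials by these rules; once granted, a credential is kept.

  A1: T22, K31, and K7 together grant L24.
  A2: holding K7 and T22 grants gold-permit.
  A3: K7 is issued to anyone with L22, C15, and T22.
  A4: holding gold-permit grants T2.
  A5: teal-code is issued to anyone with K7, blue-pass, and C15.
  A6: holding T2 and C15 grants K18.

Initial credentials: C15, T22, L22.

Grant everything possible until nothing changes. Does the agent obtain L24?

No

L24 would need T22, K31, and K7 (A1), but K31 is never granted.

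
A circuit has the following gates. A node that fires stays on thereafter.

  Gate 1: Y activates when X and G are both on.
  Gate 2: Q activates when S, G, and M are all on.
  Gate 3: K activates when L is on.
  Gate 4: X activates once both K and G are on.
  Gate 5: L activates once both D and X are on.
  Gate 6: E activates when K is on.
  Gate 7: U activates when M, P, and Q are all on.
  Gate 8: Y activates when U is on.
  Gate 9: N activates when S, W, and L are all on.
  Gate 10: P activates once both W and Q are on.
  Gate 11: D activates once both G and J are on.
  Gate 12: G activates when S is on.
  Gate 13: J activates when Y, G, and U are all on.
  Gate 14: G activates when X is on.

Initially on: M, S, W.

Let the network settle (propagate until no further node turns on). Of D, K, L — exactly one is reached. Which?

D

S is on, so G activates (Gate 12).
S, G, and M are on, so Q activates (Gate 2).
W and Q are on, so P activates (Gate 10).
Gate 7: M, P, and Q on → U on.
Gate 8: U on → Y on.
Y, G, and U are on, so J activates (Gate 13).
G and J are on, so D activates (Gate 11).
K would need L (Gate 3), but L never turns on. L would need D and X (Gate 5), but X never turns on.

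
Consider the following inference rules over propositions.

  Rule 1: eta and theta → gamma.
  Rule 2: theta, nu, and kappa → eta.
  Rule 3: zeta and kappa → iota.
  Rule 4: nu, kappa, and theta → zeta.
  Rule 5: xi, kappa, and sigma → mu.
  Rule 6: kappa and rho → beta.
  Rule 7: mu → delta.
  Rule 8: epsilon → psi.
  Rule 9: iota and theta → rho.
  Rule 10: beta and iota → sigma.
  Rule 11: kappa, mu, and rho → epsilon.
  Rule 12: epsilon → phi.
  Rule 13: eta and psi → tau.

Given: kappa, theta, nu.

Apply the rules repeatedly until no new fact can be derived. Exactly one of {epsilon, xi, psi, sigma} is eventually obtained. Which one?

sigma

From nu, kappa, and theta, Rule 4 gives zeta.
zeta and kappa hold, so iota follows (Rule 3).
iota and theta hold, so rho follows (Rule 9).
kappa and rho hold, so beta follows (Rule 6).
beta and iota hold, so sigma follows (Rule 10).
epsilon would need kappa, mu, and rho (Rule 11), but mu is never established. psi would need epsilon (Rule 8), but epsilon is never established. No rule produces xi, and it is not given.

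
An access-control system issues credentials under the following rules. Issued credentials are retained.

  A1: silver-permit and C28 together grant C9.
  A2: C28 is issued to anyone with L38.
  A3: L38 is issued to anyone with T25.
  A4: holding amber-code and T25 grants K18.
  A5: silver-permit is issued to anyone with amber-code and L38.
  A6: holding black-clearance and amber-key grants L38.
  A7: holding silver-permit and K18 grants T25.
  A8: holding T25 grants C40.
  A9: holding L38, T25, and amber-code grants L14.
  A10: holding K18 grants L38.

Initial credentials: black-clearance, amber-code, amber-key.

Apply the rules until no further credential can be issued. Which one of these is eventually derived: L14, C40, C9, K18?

C9

Holding black-clearance and amber-key grants L38 (A6).
Holding amber-code and L38 grants silver-permit (A5).
Holding L38 grants C28 (A2).
Holding silver-permit and C28 grants C9 (A1).
K18 would need amber-code and T25 (A4), but T25 is never granted. L14 would need L38, T25, and amber-code (A9), but T25 is never granted. C40 would need T25 (A8), but T25 is never granted.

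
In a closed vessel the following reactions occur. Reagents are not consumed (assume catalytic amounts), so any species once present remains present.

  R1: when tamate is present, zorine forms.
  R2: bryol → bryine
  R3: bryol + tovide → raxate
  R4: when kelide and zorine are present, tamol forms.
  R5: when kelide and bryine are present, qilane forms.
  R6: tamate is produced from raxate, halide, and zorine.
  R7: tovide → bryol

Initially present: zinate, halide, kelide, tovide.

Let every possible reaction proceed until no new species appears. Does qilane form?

Yes

tovide present → bryol forms (R7).
bryol present → bryine forms (R2).
kelide and bryine present → qilane forms (R5).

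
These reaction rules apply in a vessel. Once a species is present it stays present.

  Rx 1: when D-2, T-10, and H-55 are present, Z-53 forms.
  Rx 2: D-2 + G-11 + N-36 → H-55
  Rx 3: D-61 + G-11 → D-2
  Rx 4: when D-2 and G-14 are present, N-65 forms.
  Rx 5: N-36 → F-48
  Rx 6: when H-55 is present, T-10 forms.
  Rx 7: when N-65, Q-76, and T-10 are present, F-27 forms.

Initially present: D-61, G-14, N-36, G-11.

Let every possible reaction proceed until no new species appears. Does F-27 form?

F-27 would need N-65, Q-76, and T-10 (Rx 7), but Q-76 never forms.

No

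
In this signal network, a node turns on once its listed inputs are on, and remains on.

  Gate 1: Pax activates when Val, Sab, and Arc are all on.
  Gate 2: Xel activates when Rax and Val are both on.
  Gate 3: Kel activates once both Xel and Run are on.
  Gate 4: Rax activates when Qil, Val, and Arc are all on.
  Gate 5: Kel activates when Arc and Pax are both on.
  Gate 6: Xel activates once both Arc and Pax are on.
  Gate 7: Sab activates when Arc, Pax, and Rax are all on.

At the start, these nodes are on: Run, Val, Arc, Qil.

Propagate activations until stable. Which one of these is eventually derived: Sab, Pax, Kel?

Kel

Qil, Val, and Arc are on, so Rax activates (Gate 4).
Rax and Val are on, so Xel activates (Gate 2).
Xel and Run are on, so Kel activates (Gate 3).
Sab would need Arc, Pax, and Rax (Gate 7), but Pax never turns on. Pax would need Val, Sab, and Arc (Gate 1), but Sab never turns on.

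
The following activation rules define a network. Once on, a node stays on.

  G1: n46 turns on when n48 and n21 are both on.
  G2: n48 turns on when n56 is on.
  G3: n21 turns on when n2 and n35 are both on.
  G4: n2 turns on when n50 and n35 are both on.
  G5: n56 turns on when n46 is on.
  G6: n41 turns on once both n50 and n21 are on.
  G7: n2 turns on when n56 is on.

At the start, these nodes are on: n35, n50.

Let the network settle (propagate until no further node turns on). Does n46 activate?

n46 would need n48 and n21 (G1), but n48 never turns on.

No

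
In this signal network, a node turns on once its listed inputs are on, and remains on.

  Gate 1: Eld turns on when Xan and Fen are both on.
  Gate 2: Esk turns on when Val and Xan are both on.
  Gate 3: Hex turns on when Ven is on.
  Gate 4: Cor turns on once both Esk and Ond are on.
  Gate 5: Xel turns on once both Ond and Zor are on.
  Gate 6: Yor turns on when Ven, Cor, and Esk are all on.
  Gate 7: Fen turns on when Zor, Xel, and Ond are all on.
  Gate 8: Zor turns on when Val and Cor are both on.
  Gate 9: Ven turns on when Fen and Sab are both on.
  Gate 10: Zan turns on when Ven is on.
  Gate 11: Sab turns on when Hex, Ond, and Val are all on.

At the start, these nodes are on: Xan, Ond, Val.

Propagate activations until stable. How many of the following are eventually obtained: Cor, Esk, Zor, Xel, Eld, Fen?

Gate 2: Val and Xan on → Esk on.
Gate 4: Esk and Ond on → Cor on.
Gate 8: Val and Cor on → Zor on.
Gate 5: Ond and Zor on → Xel on.
Zor, Xel, and Ond are on, so Fen turns on (Gate 7).
Gate 1: Xan and Fen on → Eld on.
Cor: reached.
Esk: reached.
Zor: reached.
Xel: reached.
Eld: reached.
Fen: reached.
All 6 are reached.

6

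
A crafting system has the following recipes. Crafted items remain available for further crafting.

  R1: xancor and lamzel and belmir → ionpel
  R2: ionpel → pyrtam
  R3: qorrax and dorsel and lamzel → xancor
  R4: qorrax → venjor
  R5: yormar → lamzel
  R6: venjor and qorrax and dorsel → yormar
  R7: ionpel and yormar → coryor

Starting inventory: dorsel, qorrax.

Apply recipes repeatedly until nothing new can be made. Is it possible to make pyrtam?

pyrtam would need ionpel (R2), but ionpel is never obtained.

No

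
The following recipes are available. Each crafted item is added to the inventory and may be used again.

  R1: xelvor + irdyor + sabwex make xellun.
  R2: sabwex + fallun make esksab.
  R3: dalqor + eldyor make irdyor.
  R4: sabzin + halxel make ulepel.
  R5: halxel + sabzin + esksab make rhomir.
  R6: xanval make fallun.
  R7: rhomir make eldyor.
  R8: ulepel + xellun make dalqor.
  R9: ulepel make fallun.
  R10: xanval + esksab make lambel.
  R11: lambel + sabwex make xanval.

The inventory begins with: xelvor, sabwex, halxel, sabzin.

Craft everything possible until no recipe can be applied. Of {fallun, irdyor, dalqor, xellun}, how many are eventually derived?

1

Using R4, sabzin and halxel make ulepel.
Using R9, ulepel makes fallun.
fallun: reached.
irdyor would need dalqor and eldyor (R3), but dalqor is never obtained.
dalqor would need ulepel and xellun (R8), but xellun is never obtained.
xellun would need xelvor, irdyor, and sabwex (R1), but irdyor is never obtained.
Reached: fallun — 1 of the 4.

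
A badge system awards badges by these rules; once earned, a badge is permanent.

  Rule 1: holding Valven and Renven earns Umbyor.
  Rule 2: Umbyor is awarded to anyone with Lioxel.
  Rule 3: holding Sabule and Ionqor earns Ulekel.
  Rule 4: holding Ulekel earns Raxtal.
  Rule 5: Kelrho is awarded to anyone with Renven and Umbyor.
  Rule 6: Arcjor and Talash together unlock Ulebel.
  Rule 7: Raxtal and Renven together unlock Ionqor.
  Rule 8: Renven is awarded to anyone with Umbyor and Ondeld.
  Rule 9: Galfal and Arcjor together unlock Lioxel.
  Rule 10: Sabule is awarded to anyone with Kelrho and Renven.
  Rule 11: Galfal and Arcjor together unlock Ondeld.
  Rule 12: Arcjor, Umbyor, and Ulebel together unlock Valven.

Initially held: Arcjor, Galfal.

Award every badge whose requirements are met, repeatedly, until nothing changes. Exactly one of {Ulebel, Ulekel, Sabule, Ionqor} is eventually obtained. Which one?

Sabule

With Galfal and Arcjor, Ondeld is earned (Rule 11).
With Galfal and Arcjor, Lioxel is earned (Rule 9).
With Lioxel, Umbyor is earned (Rule 2).
With Umbyor and Ondeld, Renven is earned (Rule 8).
With Renven and Umbyor, Kelrho is earned (Rule 5).
With Kelrho and Renven, Sabule is earned (Rule 10).
Ionqor would need Raxtal and Renven (Rule 7), but Raxtal is never earned. Ulekel would need Sabule and Ionqor (Rule 3), but Ionqor is never earned. Ulebel would need Arcjor and Talash (Rule 6), but Talash is never earned.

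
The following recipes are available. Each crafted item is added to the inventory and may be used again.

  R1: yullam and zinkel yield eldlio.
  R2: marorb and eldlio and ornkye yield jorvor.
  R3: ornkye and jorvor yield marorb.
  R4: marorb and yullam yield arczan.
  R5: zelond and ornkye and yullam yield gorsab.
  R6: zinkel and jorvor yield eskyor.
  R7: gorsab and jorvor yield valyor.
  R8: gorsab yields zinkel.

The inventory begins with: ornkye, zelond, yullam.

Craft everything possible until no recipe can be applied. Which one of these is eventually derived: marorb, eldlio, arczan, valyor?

zelond and ornkye and yullam → gorsab (R5).
Using R8, gorsab makes zinkel.
Using R1, yullam and zinkel make eldlio.
marorb would need ornkye and jorvor (R3), but jorvor is never obtained. valyor would need gorsab and jorvor (R7), but jorvor is never obtained. arczan would need marorb and yullam (R4), but marorb is never obtained.

eldlio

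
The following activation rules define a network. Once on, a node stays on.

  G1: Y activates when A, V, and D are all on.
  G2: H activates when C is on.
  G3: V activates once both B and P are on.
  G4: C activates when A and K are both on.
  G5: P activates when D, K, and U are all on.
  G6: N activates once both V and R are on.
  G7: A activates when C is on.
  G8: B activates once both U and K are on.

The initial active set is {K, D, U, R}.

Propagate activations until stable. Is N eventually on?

D, K, and U are on, so P activates (G5).
G8: U and K on → B on.
G3: B and P on → V on.
V and R are on, so N activates (G6).

Yes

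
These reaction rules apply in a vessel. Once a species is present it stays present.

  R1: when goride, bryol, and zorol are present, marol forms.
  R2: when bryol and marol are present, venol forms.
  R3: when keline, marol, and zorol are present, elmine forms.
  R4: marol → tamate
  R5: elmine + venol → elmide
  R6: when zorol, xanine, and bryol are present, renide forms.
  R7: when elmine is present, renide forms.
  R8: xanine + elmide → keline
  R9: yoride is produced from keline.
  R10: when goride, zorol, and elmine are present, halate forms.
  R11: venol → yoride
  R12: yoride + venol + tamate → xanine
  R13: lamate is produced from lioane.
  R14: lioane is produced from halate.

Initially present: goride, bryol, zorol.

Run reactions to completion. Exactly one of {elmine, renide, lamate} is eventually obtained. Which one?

renide

goride, bryol, and zorol present → marol forms (R1).
marol present → tamate forms (R4).
bryol and marol present → venol forms (R2).
venol present → yoride forms (R11).
yoride, venol, and tamate present → xanine forms (R12).
zorol, xanine, and bryol present → renide forms (R6).
lamate would need lioane (R13), but lioane never forms. elmine would need keline, marol, and zorol (R3), but keline never forms.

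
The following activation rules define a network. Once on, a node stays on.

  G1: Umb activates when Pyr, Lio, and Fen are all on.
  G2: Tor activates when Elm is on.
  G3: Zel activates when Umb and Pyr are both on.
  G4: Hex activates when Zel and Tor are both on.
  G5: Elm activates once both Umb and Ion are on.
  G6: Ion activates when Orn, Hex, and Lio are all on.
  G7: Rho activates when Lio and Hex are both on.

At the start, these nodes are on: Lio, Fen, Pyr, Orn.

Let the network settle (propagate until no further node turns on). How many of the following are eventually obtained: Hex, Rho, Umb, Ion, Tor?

G1: Pyr, Lio, and Fen on → Umb on.
Hex would need Zel and Tor (G4), but Tor never turns on.
Rho would need Lio and Hex (G7), but Hex never turns on.
Umb: reached.
Ion would need Orn, Hex, and Lio (G6), but Hex never turns on.
Tor would need Elm (G2), but Elm never turns on.
Reached: Umb — 1 of the 5.

1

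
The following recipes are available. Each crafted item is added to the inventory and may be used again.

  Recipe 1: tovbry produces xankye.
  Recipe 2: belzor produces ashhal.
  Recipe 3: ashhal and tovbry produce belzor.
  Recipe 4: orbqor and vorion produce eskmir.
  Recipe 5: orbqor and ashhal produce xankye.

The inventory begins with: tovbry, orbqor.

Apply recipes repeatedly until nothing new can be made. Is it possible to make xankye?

Yes

tovbry → xankye (Recipe 1).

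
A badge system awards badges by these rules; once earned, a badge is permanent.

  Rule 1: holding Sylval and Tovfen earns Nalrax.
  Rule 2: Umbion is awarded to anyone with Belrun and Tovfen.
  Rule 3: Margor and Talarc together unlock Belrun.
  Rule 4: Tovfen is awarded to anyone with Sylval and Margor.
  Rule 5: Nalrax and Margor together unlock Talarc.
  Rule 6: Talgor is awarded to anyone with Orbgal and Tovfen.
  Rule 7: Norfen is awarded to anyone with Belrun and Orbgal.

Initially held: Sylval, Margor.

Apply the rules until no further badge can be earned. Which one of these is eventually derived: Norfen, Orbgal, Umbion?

Umbion

With Sylval and Margor, Tovfen is earned (Rule 4).
With Sylval and Tovfen, Nalrax is earned (Rule 1).
With Nalrax and Margor, Talarc is earned (Rule 5).
With Margor and Talarc, Belrun is earned (Rule 3).
With Belrun and Tovfen, Umbion is earned (Rule 2).
No rule produces Orbgal, and it is not given. Norfen would need Belrun and Orbgal (Rule 7), but Orbgal is never earned.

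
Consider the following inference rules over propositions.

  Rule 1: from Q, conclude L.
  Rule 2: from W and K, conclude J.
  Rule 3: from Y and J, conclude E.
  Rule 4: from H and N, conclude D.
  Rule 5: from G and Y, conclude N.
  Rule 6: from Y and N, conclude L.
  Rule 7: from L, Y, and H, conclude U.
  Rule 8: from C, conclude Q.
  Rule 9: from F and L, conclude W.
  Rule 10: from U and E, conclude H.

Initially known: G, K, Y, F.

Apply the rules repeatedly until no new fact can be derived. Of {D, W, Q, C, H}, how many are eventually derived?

1

G and Y hold, so N follows (Rule 5).
From Y and N, Rule 6 gives L.
From F and L, Rule 9 gives W.
D would need H and N (Rule 4), but H is never established.
W: reached.
Q would need C (Rule 8), but C is never established.
No rule produces C, and it is not given.
H would need U and E (Rule 10), but U is never established.
Reached: W — 1 of the 5.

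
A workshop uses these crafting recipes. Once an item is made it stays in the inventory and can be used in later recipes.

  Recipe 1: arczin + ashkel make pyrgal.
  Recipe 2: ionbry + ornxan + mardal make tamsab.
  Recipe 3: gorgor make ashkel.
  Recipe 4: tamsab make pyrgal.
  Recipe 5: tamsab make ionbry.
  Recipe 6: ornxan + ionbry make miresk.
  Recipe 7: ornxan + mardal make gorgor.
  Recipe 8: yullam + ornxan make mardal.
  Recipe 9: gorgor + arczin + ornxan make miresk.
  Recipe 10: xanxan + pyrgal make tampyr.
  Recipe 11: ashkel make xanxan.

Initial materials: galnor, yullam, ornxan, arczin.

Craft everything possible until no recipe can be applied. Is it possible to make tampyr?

Using Recipe 8, yullam and ornxan make mardal.
Using Recipe 7, ornxan and mardal make gorgor.
gorgor → ashkel (Recipe 3).
arczin + ashkel → pyrgal (Recipe 1).
Using Recipe 11, ashkel makes xanxan.
xanxan + pyrgal → tampyr (Recipe 10).

Yes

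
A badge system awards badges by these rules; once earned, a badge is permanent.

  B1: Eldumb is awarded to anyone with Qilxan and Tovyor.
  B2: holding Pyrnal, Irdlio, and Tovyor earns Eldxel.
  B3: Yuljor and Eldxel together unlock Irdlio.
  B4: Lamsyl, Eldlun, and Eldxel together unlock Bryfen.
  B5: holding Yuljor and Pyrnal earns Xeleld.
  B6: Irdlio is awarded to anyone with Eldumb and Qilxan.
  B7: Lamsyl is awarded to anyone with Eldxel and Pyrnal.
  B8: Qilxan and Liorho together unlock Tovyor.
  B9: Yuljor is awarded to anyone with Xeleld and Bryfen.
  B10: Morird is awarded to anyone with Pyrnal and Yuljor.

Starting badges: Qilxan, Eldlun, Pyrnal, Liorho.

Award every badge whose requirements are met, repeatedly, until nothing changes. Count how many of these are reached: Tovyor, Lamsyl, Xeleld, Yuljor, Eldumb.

With Qilxan and Liorho, Tovyor is earned (B8).
With Qilxan and Tovyor, Eldumb is earned (B1).
With Eldumb and Qilxan, Irdlio is earned (B6).
With Pyrnal, Irdlio, and Tovyor, Eldxel is earned (B2).
With Eldxel and Pyrnal, Lamsyl is earned (B7).
Tovyor: reached.
Lamsyl: reached.
Xeleld would need Yuljor and Pyrnal (B5), but Yuljor is never earned.
Yuljor would need Xeleld and Bryfen (B9), but Xeleld is never earned.
Eldumb: reached.
Reached: Tovyor, Lamsyl, and Eldumb — 3 of the 5.

3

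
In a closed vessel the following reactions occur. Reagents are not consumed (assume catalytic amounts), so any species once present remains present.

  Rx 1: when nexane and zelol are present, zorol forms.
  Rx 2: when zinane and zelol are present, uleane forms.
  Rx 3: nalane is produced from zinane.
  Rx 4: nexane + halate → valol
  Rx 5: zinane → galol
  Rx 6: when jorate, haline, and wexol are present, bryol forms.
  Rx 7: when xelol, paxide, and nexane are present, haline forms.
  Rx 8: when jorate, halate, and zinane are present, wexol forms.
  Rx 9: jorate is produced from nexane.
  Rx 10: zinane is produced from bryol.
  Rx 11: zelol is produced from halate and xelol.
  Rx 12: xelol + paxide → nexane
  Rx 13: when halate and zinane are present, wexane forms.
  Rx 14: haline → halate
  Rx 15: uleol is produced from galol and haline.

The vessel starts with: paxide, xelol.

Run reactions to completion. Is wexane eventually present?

No

wexane would need halate and zinane (Rx 13), but zinane never forms.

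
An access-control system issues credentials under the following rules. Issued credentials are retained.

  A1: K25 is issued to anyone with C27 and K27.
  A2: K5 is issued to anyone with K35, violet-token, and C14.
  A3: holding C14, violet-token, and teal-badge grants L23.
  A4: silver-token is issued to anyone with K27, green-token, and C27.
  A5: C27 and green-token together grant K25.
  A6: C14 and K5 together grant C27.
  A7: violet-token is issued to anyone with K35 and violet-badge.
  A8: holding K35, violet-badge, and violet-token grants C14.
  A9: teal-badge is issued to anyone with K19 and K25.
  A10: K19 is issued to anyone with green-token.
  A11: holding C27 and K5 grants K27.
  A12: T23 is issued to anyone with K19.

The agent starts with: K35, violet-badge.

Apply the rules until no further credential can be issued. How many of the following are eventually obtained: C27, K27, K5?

3

Holding K35 and violet-badge grants violet-token (A7).
Holding K35, violet-badge, and violet-token grants C14 (A8).
Holding K35, violet-token, and C14 grants K5 (A2).
Holding C14 and K5 grants C27 (A6).
Holding C27 and K5 grants K27 (A11).
C27: reached.
K27: reached.
K5: reached.
All 3 are reached.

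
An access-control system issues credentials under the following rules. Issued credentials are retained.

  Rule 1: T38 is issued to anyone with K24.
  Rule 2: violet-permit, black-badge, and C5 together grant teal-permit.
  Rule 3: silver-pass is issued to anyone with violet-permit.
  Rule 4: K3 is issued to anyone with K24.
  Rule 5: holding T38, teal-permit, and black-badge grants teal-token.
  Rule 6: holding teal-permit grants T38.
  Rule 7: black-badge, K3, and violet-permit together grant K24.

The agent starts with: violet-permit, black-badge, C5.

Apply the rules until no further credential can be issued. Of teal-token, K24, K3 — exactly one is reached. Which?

Holding violet-permit, black-badge, and C5 grants teal-permit (Rule 2).
Holding teal-permit grants T38 (Rule 6).
Holding T38, teal-permit, and black-badge grants teal-token (Rule 5).
K24 would need black-badge, K3, and violet-permit (Rule 7), but K3 is never granted. K3 would need K24 (Rule 4), but K24 is never granted.

teal-token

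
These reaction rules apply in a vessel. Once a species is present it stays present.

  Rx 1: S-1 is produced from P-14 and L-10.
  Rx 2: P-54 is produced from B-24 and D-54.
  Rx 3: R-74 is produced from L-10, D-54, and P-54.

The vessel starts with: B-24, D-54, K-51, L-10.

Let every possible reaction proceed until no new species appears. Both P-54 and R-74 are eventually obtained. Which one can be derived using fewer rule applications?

P-54

P-54: B-24 and D-54 present → P-54 forms (Rx 2). [1 rule application]
R-74: B-24 and D-54 present → P-54 forms (Rx 2). L-10, D-54, and P-54 present → R-74 forms (Rx 3). [2 rule applications]
P-54 needs fewer.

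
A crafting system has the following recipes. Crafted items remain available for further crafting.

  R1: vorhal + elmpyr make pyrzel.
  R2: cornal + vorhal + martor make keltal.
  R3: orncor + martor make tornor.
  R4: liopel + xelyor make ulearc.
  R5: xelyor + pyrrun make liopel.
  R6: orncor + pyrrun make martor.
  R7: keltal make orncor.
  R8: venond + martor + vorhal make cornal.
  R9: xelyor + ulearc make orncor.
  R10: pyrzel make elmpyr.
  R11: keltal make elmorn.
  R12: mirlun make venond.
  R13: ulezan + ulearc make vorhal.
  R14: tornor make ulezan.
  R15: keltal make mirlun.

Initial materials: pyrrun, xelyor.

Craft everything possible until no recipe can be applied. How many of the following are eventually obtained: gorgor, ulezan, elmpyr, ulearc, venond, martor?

xelyor + pyrrun → liopel (R5).
liopel + xelyor → ulearc (R4).
Using R9, xelyor and ulearc make orncor.
Using R6, orncor and pyrrun make martor.
Using R3, orncor and martor make tornor.
Using R14, tornor makes ulezan.
No rule produces gorgor, and it is not given.
ulezan: reached.
elmpyr would need pyrzel (R10), but pyrzel is never obtained.
ulearc: reached.
venond would need mirlun (R12), but mirlun is never obtained.
martor: reached.
Reached: ulezan, ulearc, and martor — 3 of the 6.

3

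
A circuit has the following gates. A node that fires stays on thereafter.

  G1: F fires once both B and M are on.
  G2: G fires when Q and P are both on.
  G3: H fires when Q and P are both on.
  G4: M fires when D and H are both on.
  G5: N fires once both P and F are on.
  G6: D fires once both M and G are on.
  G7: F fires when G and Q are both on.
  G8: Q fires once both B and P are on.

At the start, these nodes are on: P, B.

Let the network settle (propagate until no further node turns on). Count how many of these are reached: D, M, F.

1

B and P are on, so Q fires (G8).
Q and P are on, so G fires (G2).
G and Q are on, so F fires (G7).
D would need M and G (G6), but M never turns on.
M would need D and H (G4), but D never turns on.
F: reached.
Reached: F — 1 of the 3.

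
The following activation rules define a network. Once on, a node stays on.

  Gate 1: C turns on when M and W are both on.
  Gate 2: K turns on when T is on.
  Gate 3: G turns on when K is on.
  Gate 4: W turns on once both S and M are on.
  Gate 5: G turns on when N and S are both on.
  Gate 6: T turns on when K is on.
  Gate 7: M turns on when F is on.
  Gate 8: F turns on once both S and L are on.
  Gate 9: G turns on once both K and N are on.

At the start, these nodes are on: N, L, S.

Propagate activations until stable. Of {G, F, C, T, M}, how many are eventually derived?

Gate 8: S and L on → F on.
Gate 5: N and S on → G on.
Gate 7: F on → M on.
S and M are on, so W turns on (Gate 4).
M and W are on, so C turns on (Gate 1).
G: reached.
F: reached.
C: reached.
T would need K (Gate 6), but K never turns on.
M: reached.
Reached: G, F, C, and M — 4 of the 5.

4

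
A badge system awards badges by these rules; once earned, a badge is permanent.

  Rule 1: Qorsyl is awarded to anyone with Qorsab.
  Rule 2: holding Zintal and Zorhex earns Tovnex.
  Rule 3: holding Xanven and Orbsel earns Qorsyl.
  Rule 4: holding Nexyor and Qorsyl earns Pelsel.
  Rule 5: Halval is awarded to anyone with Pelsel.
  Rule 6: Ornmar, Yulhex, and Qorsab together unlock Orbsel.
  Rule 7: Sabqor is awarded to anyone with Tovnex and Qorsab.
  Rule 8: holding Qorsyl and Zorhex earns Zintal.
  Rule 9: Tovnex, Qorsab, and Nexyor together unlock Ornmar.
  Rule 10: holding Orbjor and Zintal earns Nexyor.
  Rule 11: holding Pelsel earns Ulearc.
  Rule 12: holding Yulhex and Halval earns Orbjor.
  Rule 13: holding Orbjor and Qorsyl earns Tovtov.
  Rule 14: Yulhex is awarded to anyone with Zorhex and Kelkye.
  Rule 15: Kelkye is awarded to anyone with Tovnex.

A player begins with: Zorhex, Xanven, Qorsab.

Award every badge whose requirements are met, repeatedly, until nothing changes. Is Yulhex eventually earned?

Yes

With Qorsab, Qorsyl is earned (Rule 1).
With Qorsyl and Zorhex, Zintal is earned (Rule 8).
With Zintal and Zorhex, Tovnex is earned (Rule 2).
With Tovnex, Kelkye is earned (Rule 15).
With Zorhex and Kelkye, Yulhex is earned (Rule 14).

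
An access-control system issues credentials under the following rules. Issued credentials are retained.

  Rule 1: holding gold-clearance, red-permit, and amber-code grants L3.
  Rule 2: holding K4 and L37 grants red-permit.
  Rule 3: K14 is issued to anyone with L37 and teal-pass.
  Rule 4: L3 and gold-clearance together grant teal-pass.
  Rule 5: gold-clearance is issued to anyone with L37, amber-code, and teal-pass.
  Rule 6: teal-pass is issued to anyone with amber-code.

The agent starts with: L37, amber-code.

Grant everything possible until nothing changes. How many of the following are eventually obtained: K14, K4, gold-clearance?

2

Holding amber-code grants teal-pass (Rule 6).
Holding L37, amber-code, and teal-pass grants gold-clearance (Rule 5).
Holding L37 and teal-pass grants K14 (Rule 3).
K14: reached.
No rule produces K4, and it is not given.
gold-clearance: reached.
Reached: K14 and gold-clearance — 2 of the 3.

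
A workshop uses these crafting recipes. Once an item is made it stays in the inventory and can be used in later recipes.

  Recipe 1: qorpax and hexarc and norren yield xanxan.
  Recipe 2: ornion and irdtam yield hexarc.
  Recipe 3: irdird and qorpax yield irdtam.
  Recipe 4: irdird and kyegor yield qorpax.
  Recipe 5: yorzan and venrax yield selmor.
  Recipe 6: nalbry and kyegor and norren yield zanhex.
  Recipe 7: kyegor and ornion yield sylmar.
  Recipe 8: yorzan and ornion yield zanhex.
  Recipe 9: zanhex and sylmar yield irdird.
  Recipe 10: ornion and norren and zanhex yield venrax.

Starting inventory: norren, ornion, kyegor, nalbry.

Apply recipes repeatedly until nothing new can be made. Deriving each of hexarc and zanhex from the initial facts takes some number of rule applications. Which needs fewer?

zanhex

zanhex: nalbry and kyegor and norren → zanhex (Recipe 6). [1 rule application]
hexarc: kyegor and ornion → sylmar (Recipe 7). nalbry and kyegor and norren → zanhex (Recipe 6). Using Recipe 9, zanhex and sylmar make irdird. irdird and kyegor → qorpax (Recipe 4). Using Recipe 3, irdird and qorpax make irdtam. Using Recipe 2, ornion and irdtam make hexarc. [6 rule applications]
zanhex needs fewer.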